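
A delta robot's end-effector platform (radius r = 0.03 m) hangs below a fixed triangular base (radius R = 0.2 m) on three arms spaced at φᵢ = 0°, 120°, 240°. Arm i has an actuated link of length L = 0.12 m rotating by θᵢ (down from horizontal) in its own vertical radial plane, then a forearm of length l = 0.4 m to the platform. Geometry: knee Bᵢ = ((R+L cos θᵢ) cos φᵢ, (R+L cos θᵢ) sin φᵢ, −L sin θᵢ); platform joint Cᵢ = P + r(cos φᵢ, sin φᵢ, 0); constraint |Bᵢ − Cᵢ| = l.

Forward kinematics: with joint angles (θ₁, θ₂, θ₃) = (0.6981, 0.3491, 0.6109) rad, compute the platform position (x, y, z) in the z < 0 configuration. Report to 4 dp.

arm 1 at φ=0.0°: (R−r)+L cos θ1 = 0.2619;  S1 = (0.2619, 0.0000, -0.0771)
S2 = (0.2828·cos120.0°, 0.2828·sin120.0°, -0.0410) = (-0.1414, 0.2449, -0.0410)
arm 3 at φ=240.0°: (R−r)+L cos θ3 = 0.2683;  S3 = (-0.1341, -0.2324, -0.0688)
eliminate P² terms by subtracting sphere 1 from 2 and 3
[-0.8066 0.4898 0.0722]·P = 0.0071;  [-0.7922 -0.4647 0.0166]·P = 0.0022
Cramer: x(z) = -0.0057+0.0546z;  y(z) = 0.0051-0.0574z
quadratic in z: (1.0063)z²+(0.1244)z+(-0.0824)=0, √Δ=0.5892 → z ∈ {-0.3546, 0.2309}; z = -0.3546 (taking z<0)
x = -0.0251, y = 0.0254

(-0.0251, 0.0254, -0.3546)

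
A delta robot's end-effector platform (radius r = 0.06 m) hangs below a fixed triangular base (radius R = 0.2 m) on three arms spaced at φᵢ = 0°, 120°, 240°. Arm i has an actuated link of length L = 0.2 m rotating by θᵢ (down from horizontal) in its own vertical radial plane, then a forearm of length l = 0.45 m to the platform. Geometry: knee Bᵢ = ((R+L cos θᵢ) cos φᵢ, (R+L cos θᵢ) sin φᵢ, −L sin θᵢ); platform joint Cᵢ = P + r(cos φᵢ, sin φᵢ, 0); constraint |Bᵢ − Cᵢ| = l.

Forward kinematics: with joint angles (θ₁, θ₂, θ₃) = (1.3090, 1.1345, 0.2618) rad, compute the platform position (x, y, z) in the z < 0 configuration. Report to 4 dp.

O1 = (0.1918·cos0.0°, 0.1918·sin0.0°, -0.1932) = (0.1918, 0.0000, -0.1932)
φ2=120.0°: virtual centre (-0.1123, 0.1944, -0.1813), radius l
φ3=240.0°: virtual centre (-0.1666, -0.2885, -0.0518), radius l
eliminate P² terms by subtracting sphere 1 from 2 and 3
[-0.6080 0.3889 0.0238]·P = 0.0092;  [-0.7167 -0.5771 0.2828]·P = 0.0396
det = 0.6296;  x = -0.0329+0.1965z,  y = -0.0278+0.2460z
into |P−O₁|² = l²: 1.0992z² + 0.2844z + -0.1139 = 0;  Δ = 0.5819;  z = -0.4764 or 0.2176 → z<0 root = -0.4764
x = -0.1265, y = -0.1450

(-0.1265, -0.1450, -0.4764)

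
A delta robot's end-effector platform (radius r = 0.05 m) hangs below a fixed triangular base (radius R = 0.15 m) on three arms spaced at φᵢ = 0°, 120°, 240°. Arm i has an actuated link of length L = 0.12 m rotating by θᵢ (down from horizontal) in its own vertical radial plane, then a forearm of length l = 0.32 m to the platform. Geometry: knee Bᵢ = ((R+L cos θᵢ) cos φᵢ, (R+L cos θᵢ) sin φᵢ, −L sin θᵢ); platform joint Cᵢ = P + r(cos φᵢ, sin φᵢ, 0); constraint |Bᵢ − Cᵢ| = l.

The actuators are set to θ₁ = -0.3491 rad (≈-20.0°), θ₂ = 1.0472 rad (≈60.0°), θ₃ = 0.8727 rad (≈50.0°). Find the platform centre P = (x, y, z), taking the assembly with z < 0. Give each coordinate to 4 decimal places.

arm 1 at φ=0.0°: ρ1 = 0.2128;  centre 1 = (0.2128, 0.0000, 0.0410)
centre 2 = (0.1600·cos120.0°, 0.1600·sin120.0°, -0.1039) = (-0.0800, 0.1386, -0.1039)
centre 3 = (0.1771·cos240.0°, 0.1771·sin240.0°, -0.0919) = (-0.0886, -0.1534, -0.0919)
|centre ₂|²−|centre ₁|² = -0.0106;  |centre ₃|²−|centre ₁|² = -0.0071
plane₁₂: -0.5855x+0.2771y+-0.2899z = -0.0106
det = 0.3467;  x = 0.0150+-0.4692z,  y = -0.0063+0.0549z
into |P−centre ₁|² = l²: 1.2232z² + 0.1028z + -0.0616 = 0;  Δ = 0.3119;  z = -0.2703 or 0.1863 → z<0 root = -0.2703
x = 0.1419, y = -0.0211

(0.1419, -0.0211, -0.2703)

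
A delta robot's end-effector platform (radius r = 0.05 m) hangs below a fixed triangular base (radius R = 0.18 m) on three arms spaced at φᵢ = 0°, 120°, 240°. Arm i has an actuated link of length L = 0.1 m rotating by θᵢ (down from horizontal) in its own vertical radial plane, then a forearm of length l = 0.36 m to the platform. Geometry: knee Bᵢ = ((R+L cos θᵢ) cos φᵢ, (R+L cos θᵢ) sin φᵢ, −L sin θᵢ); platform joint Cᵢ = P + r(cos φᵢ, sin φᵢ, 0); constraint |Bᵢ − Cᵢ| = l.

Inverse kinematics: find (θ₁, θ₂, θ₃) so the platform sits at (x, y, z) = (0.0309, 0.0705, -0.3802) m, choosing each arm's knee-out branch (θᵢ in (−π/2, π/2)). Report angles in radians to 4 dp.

φ1=0.0° → target in arm frame (0.0309, 0.0705)
  A=0.0991, B=-0.3802, C=(l²−L²−A²−y'²−z²)/(2L)=-0.1987
  √(A²+B²)=0.3929;  θ1 = -1.3158+2.1011 ≈ 0.7852
arm 2 (φ=120.0°): x'=0.0456, y'=-0.0620
  A cos θ + B sin θ = C:  0.0844·cos θ + -0.3802·sin θ = -0.1796
  θ2 = atan2(B,A) + arccos(C/0.3895) = 0.6977
rotate P by −φ3: (-0.0765, -0.0085, -0.3802)
  A cos θ + B sin θ = C:  0.2065·cos θ + -0.3802·sin θ = -0.3383
  γ=atan2(-0.3802,0.2065)=-1.0732;  ψ=arccos(-0.7820)=2.4687;  θ3=γ+ψ≈1.3954

θ₁ = 0.7852, θ₂ = 0.6977, θ₃ = 1.3954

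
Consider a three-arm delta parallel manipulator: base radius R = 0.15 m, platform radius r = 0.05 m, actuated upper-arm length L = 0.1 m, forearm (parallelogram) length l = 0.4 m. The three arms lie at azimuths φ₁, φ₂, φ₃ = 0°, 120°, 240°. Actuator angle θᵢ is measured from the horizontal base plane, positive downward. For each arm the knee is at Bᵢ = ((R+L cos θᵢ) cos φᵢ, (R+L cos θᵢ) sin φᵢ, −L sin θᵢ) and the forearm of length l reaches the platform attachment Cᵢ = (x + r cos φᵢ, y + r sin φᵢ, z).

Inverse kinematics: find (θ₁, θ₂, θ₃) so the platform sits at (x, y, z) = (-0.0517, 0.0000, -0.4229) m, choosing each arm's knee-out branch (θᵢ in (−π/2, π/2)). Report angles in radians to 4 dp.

rotate P by −φ1: (-0.0517, 0.0000, -0.4229)
  A cos θ + B sin θ = C:  0.1517·cos θ + -0.4229·sin θ = -0.2593
  γ=atan2(-0.4229,0.1517)=-1.2264;  ψ=arccos(-0.5771)=2.1860;  θ1=γ+ψ≈0.9596
φ2=120.0° → target in arm frame (0.0258, 0.0448)
  e−x'=0.0741;  (l²−L²−(e−x')²−y'²−z²)/2L = -0.1817
  √(A²+B²)=0.4294;  θ2 = -1.3972+2.0079 ≈ 0.6106
arm 3 (φ=240.0°): x'=0.0259, y'=-0.0448
  A=0.0741, B=-0.4229, C=(l²−L²−A²−y'²−z²)/(2L)=-0.1817
  θ3 = atan2(B,A) + arccos(C/0.4294) = 0.6106

θ₁ = 0.9596, θ₂ = 0.6106, θ₃ = 0.6106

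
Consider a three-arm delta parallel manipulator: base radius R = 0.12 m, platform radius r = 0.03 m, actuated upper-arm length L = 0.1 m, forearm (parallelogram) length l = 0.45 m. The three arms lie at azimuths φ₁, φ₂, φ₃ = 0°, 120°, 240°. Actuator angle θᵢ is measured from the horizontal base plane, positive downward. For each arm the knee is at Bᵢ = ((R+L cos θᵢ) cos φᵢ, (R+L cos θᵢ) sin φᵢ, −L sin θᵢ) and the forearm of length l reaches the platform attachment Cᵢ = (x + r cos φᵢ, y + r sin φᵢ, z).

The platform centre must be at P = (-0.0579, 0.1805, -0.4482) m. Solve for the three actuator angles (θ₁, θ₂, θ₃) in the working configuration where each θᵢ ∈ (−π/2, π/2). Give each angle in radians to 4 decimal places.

θ₁ = 1.0472, θ₂ = 0.0002, θ₃ = 1.3091

rotate P by −φ1: (-0.0579, 0.1805, -0.4482)
  e−x'=0.1479;  (l²−L²−(e−x')²−y'²−z²)/2L = -0.3142
  √(A²+B²)=0.4720;  θ1 = -1.2521+2.2992 ≈ 1.0472
arm 2 (φ=120.0°): x'=0.1853, y'=-0.0401
  e−x'=-0.0953;  (l²−L²−(e−x')²−y'²−z²)/2L = -0.0953
  √(A²+B²)=0.4582;  θ2 = -1.7802+1.7804 ≈ 0.0002
rotate P by −φ3: (-0.1274, -0.1404, -0.4482)
  e−x'=0.2174;  (l²−L²−(e−x')²−y'²−z²)/2L = -0.3767
  √(A²+B²)=0.4981;  θ3 = -1.1192+2.4284 ≈ 1.3091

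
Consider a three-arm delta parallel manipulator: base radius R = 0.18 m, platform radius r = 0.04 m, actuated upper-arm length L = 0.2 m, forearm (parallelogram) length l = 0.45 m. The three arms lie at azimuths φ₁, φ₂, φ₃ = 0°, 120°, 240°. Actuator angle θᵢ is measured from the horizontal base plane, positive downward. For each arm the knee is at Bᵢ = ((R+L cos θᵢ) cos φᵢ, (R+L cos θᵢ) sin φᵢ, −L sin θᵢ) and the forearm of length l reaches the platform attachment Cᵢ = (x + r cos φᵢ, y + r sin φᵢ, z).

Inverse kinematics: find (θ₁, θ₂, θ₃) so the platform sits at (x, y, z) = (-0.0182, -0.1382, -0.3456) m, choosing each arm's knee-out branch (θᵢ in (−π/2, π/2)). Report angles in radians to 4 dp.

φ1=0.0° → target in arm frame (-0.0182, -0.1382)
  e−x'=0.1582;  (l²−L²−(e−x')²−y'²−z²)/2L = -0.0027
  γ=atan2(-0.3456,0.1582)=-1.1415;  ψ=arccos(-0.0070)=1.5778;  θ1=γ+ψ≈0.4363
rotate P by −φ2: (-0.1106, 0.0849, -0.3456)
  A=0.2506, B=-0.3456, C=(l²−L²−A²−y'²−z²)/(2L)=-0.0673
  √(A²+B²)=0.4269;  θ2 = -0.9434+1.7292 ≈ 0.7857
φ3=240.0° → target in arm frame (0.1288, 0.0533)
  A cos θ + B sin θ = C:  0.0112·cos θ + -0.3456·sin θ = 0.1002
  θ3 = atan2(B,A) + arccos(C/0.3458) = -0.2616

θ₁ = 0.4363, θ₂ = 0.7857, θ₃ = -0.2616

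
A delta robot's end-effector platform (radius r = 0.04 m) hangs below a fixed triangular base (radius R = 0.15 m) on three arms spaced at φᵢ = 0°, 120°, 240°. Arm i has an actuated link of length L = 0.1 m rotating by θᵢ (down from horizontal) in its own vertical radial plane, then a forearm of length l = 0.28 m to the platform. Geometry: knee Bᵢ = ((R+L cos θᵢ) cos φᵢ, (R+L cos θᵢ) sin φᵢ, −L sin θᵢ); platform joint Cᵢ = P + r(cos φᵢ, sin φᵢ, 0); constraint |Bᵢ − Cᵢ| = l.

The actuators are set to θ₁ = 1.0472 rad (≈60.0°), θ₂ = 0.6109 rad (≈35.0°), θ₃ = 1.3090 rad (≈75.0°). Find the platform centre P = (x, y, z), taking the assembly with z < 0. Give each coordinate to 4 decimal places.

φ1=0.0°: virtual centre (0.1600, 0.0000, -0.0866), radius l
φ2=120.0°: virtual centre (-0.0960, 0.1662, -0.0574), radius l
arm 3 at φ=240.0°: e+L cos θ3 = 0.1359;  O3 = (-0.0679, -0.1177, -0.0966)
subtract pairs → two planes through P
linear system: -0.5119x+0.3324y = 0.0070−0.0585z; -0.4559x+-0.2354y = -0.0053−-0.0200z
Cramer: x(z) = 0.0004+0.0262z;  y(z) = 0.0218-0.1356z
quadratic in z: (1.0191)z²+(0.1589)z+(-0.0450)=0, √Δ=0.4566 → z ∈ {-0.3020, 0.1461}; z = -0.3020 (taking z<0)
x = -0.0075, y = 0.0627

(-0.0075, 0.0627, -0.3020)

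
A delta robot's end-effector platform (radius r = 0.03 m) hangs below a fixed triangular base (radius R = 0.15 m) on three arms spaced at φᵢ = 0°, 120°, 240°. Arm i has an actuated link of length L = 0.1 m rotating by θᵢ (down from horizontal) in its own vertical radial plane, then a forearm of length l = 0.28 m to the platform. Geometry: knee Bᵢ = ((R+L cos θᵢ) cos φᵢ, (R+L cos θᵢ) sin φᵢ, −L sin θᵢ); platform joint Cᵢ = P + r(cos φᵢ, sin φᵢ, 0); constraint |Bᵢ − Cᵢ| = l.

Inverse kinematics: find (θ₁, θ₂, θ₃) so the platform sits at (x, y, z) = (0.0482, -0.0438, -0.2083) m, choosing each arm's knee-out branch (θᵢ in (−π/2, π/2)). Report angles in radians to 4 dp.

φ1=0.0° → target in arm frame (0.0482, -0.0438)
  e−x'=0.0718;  (l²−L²−(e−x')²−y'²−z²)/2L = 0.0897
  θ1 = atan2(B,A) + arccos(C/0.2203) = -0.0873
arm 2 (φ=120.0°): x'=-0.0620, y'=-0.0198
  A cos θ + B sin θ = C:  0.1820·cos θ + -0.2083·sin θ = -0.0426
  √(A²+B²)=0.2766;  θ2 = -0.8526+1.7254 ≈ 0.8728
φ3=240.0° → target in arm frame (0.0138, 0.0636)
  e−x'=0.1062;  (l²−L²−(e−x')²−y'²−z²)/2L = 0.0484
  θ3 = atan2(B,A) + arccos(C/0.2338) = 0.2626

θ₁ = -0.0873, θ₂ = 0.8728, θ₃ = 0.2626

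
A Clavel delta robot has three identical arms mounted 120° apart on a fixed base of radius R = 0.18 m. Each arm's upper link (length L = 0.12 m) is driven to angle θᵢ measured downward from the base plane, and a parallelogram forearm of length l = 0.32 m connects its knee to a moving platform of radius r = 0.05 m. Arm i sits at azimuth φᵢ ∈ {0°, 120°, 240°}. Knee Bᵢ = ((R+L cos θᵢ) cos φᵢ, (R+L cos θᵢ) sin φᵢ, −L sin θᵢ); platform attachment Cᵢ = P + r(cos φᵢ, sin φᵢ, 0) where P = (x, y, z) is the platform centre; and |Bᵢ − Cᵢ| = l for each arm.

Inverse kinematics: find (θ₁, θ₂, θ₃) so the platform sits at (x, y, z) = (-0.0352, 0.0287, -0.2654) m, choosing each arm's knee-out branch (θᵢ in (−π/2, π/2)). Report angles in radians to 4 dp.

θ₁ = 0.6979, θ₂ = 0.1744, θ₃ = 0.5231

arm 1 (φ=0.0°): x'=-0.0352, y'=0.0287
  e−x'=0.1652;  (l²−L²−(e−x')²−y'²−z²)/2L = -0.0440
  γ=atan2(-0.2654,0.1652)=-1.0140;  ψ=arccos(-0.1406)=1.7119;  θ1=γ+ψ≈0.6979
φ2=120.0° → target in arm frame (0.0425, 0.0161)
  A cos θ + B sin θ = C:  0.0875·cos θ + -0.2654·sin θ = 0.0402
  √(A²+B²)=0.2795;  θ2 = -1.2522+1.4266 ≈ 0.1744
φ3=240.0° → target in arm frame (-0.0073, -0.0448)
  A cos θ + B sin θ = C:  0.1373·cos θ + -0.2654·sin θ = -0.0137
  √(A²+B²)=0.2988;  θ3 = -1.0935+1.6166 ≈ 0.5231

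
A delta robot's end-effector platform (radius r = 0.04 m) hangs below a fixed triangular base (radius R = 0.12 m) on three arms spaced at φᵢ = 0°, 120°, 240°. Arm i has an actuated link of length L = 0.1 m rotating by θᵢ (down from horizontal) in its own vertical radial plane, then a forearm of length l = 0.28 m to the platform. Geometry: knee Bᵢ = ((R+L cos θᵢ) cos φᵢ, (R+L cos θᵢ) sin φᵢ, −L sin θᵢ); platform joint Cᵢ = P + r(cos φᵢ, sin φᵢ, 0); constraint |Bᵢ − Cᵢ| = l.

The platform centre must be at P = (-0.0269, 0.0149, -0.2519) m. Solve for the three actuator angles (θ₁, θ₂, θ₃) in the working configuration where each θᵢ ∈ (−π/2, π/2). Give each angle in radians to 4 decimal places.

φ1=0.0° → target in arm frame (-0.0269, 0.0149)
  A cos θ + B sin θ = C:  0.1069·cos θ + -0.2519·sin θ = -0.0335
  √(A²+B²)=0.2736;  θ1 = -1.1695+1.6936 ≈ 0.5241
arm 2 (φ=120.0°): x'=0.0264, y'=0.0158
  A cos θ + B sin θ = C:  0.0536·cos θ + -0.2519·sin θ = 0.0091
  √(A²+B²)=0.2575;  θ2 = -1.3610+1.5355 ≈ 0.1745
rotate P by −φ3: (0.0005, -0.0307, -0.2519)
  A=0.0795, B=-0.2519, C=(l²−L²−A²−y'²−z²)/(2L)=-0.0116
  γ=atan2(-0.2519,0.0795)=-1.2653;  ψ=arccos(-0.0438)=1.6146;  θ3=γ+ψ≈0.3493

θ₁ = 0.5241, θ₂ = 0.1745, θ₃ = 0.3493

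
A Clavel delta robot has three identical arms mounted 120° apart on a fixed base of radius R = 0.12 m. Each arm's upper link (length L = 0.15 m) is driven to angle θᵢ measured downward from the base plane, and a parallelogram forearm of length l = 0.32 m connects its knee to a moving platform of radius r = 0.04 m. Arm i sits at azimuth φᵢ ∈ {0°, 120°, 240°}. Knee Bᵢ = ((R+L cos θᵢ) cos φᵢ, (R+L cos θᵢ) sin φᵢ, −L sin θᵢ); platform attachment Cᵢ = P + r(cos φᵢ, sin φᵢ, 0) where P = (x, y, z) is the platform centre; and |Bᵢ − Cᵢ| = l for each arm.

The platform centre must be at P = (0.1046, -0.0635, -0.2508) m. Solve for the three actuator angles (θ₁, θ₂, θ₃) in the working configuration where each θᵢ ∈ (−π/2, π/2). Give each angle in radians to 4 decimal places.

φ1=0.0° → target in arm frame (0.1046, -0.0635)
  e−x'=-0.0246;  (l²−L²−(e−x')²−y'²−z²)/2L = 0.0412
  √(A²+B²)=0.2520;  θ1 = -1.6686+1.4065 ≈ -0.2620
φ2=120.0° → target in arm frame (-0.1073, -0.0588)
  A cos θ + B sin θ = C:  0.1873·cos θ + -0.2508·sin θ = -0.0718
  γ=atan2(-0.2508,0.1873)=-0.9294;  ψ=arccos(-0.2294)=1.8022;  θ2=γ+ψ≈0.8729
rotate P by −φ3: (0.0027, 0.1223, -0.2508)
  e−x'=0.0773;  (l²−L²−(e−x')²−y'²−z²)/2L = -0.0131
  γ=atan2(-0.2508,0.0773)=-1.2718;  ψ=arccos(-0.0501)=1.6209;  θ3=γ+ψ≈0.3491

θ₁ = -0.2620, θ₂ = 0.8729, θ₃ = 0.3491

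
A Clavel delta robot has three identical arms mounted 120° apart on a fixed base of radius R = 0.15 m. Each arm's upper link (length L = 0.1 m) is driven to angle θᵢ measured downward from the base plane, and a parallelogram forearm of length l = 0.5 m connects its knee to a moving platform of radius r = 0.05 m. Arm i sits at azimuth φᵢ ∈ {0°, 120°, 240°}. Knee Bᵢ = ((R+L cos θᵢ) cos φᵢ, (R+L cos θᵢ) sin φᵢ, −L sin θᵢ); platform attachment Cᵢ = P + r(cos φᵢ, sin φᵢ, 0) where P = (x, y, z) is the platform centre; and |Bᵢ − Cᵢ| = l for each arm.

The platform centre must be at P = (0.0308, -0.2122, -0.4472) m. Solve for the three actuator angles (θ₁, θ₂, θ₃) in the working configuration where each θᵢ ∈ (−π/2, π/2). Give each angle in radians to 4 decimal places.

θ₁ = 0.2621, θ₂ = 1.1347, θ₃ = -0.3487

arm 1 (φ=0.0°): x'=0.0308, y'=-0.2122
  e−x'=0.0692;  (l²−L²−(e−x')²−y'²−z²)/2L = -0.0490
  θ1 = atan2(B,A) + arccos(C/0.4525) = 0.2621
rotate P by −φ2: (-0.1992, 0.0794, -0.4472)
  A cos θ + B sin θ = C:  0.2992·cos θ + -0.4472·sin θ = -0.2790
  √(A²+B²)=0.5380;  θ2 = -0.9812+2.1159 ≈ 1.1347
arm 3 (φ=240.0°): x'=0.1684, y'=0.1328
  A=-0.0684, B=-0.4472, C=(l²−L²−A²−y'²−z²)/(2L)=0.0885
  γ=atan2(-0.4472,-0.0684)=-1.7225;  ψ=arccos(0.1957)=1.3738;  θ3=γ+ψ≈-0.3487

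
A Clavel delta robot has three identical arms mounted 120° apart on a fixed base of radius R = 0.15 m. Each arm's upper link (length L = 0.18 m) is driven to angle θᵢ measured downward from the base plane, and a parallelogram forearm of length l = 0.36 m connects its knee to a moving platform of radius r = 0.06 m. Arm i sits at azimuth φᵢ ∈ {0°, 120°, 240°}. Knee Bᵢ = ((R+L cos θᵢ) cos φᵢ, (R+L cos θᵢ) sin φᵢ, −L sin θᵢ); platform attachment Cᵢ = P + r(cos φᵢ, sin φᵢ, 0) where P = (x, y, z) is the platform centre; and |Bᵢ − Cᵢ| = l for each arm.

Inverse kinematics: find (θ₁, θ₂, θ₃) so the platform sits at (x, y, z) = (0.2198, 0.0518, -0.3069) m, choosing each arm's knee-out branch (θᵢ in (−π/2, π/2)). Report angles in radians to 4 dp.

arm 1 (φ=0.0°): x'=0.2198, y'=0.0518
  A=-0.1298, B=-0.3069, C=(l²−L²−A²−y'²−z²)/(2L)=-0.0459
  √(A²+B²)=0.3332;  θ1 = -1.9709+1.7089 ≈ -0.2620
φ2=120.0° → target in arm frame (-0.0650, -0.2163)
  A cos θ + B sin θ = C:  0.1550·cos θ + -0.3069·sin θ = -0.1883
  √(A²+B²)=0.3438;  θ2 = -1.1030+2.1504 ≈ 1.0473
φ3=240.0° → target in arm frame (-0.1548, 0.1645)
  A=0.2448, B=-0.3069, C=(l²−L²−A²−y'²−z²)/(2L)=-0.2332
  γ=atan2(-0.3069,0.2448)=-0.8976;  ψ=arccos(-0.5940)=2.2068;  θ3=γ+ψ≈1.3092

θ₁ = -0.2620, θ₂ = 1.0473, θ₃ = 1.3092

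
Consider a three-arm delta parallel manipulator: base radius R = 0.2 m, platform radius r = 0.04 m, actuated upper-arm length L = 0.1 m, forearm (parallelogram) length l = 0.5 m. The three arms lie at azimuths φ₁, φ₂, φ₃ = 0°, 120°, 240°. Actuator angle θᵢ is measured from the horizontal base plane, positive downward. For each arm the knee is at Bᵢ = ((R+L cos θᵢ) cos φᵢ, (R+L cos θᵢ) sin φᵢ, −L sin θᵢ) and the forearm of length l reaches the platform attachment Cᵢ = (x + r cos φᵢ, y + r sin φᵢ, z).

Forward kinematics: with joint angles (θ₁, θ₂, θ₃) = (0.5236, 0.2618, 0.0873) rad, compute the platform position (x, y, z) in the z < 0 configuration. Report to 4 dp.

centre 1 = (0.2466·cos0.0°, 0.2466·sin0.0°, -0.0500) = (0.2466, 0.0000, -0.0500)
φ2=120.0°: virtual centre (-0.1283, 0.2222, -0.0259), radius l
arm 3 at φ=240.0°: e+L cos θ3 = 0.2596;  centre 3 = (-0.1298, -0.2248, -0.0087)
|centre ₂|²−|centre ₁|² = 0.0032;  |centre ₃|²−|centre ₁|² = 0.0042
[-0.7498 0.4444 0.0482]·P = 0.0032;  [-0.7528 -0.4497 0.0826]·P = 0.0042
Cramer: x(z) = -0.0049+0.0869z;  y(z) = -0.0011+0.0381z
quadratic in z: (1.0090)z²+(0.0562)z+(-0.1842)=0, √Δ=0.8642 → z ∈ {-0.4561, 0.4004}; z = -0.4561 (taking z<0)
x = -0.0445, y = -0.0184

(-0.0445, -0.0184, -0.4561)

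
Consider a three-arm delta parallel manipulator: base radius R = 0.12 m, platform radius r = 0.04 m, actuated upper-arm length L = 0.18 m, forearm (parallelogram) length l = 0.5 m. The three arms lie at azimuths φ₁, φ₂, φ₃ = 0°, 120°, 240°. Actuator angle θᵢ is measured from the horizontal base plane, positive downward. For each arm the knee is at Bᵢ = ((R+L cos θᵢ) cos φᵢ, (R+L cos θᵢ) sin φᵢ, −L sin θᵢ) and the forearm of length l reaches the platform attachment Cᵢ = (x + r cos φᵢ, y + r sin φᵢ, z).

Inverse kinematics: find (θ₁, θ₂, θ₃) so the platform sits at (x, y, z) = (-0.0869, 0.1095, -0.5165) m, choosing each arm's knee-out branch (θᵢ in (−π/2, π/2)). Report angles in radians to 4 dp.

rotate P by −φ1: (-0.0869, 0.1095, -0.5165)
  A=0.1669, B=-0.5165, C=(l²−L²−A²−y'²−z²)/(2L)=-0.2473
  √(A²+B²)=0.5428;  θ1 = -1.2583+2.0438 ≈ 0.7855
φ2=120.0° → target in arm frame (0.1383, 0.0205)
  A cos θ + B sin θ = C:  -0.0583·cos θ + -0.5165·sin θ = -0.1472
  γ=atan2(-0.5165,-0.0583)=-1.6832;  ψ=arccos(-0.2832)=1.8579;  θ2=γ+ψ≈0.1748
rotate P by −φ3: (-0.0514, -0.1300, -0.5165)
  A=0.1314, B=-0.5165, C=(l²−L²−A²−y'²−z²)/(2L)=-0.2315
  θ3 = atan2(B,A) + arccos(C/0.5329) = 0.6984

θ₁ = 0.7855, θ₂ = 0.1748, θ₃ = 0.6984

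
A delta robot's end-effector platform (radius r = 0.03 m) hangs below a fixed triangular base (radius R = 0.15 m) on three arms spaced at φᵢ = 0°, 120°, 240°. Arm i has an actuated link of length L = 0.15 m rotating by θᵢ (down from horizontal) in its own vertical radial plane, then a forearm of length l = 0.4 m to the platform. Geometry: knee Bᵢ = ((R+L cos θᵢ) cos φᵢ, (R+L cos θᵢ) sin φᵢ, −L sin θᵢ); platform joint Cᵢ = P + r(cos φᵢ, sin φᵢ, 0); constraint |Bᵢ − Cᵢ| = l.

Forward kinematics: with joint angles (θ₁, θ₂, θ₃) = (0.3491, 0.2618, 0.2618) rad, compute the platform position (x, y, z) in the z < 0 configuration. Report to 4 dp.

(-0.0121, 0.0000, -0.3436)

S1 = (0.2610·cos0.0°, 0.2610·sin0.0°, -0.0513) = (0.2610, 0.0000, -0.0513)
S2 = (0.2649·cos120.0°, 0.2649·sin120.0°, -0.0388) = (-0.1324, 0.2294, -0.0388)
arm 3 at φ=240.0°: (R−r)+L cos θ3 = 0.2649;  S3 = (-0.1324, -0.2294, -0.0388)
eliminate P² terms by subtracting sphere 1 from 2 and 3
linear system: -0.7868x+0.4588y = 0.0009−0.0250z; -0.7868x+-0.4588y = 0.0009−0.0250z
det = 0.7220;  x = -0.0012+0.0317z,  y = 0.0000+0.0000z
sphere 1 gives Az²+Bz+C=0 with A=1.0010, B=0.0860, C=-0.0886;  B²−4AC=0.3623;  roots -0.3436, 0.2577;  negative root z = -0.3436
x = -0.0121, y = 0.0000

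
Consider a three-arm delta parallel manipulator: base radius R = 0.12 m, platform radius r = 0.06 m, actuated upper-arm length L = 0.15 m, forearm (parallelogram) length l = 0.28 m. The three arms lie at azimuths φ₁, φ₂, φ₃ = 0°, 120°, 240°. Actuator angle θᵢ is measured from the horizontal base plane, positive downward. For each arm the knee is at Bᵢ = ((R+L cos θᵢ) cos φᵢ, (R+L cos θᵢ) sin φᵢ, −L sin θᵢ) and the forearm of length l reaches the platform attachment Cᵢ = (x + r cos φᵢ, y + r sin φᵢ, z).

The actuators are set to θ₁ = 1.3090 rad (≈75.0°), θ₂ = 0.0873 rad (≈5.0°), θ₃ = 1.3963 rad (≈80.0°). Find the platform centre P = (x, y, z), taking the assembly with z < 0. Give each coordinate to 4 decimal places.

(-0.0749, 0.1640, -0.2909)

O1 = (0.0988·cos0.0°, 0.0988·sin0.0°, -0.1449) = (0.0988, 0.0000, -0.1449)
arm 2 at φ=120.0°: (R−r)+L cos θ2 = 0.2094;  O2 = (-0.1047, 0.1814, -0.0131)
arm 3 at φ=240.0°: (R−r)+L cos θ3 = 0.0860;  O3 = (-0.0430, -0.0745, -0.1477)
eliminate P² terms by subtracting sphere 1 from 2 and 3
[-0.4071 0.3627 0.2636]·P = 0.0133;  [-0.2837 -0.1490 -0.0057]·P = -0.0015
det = 0.1636;  x = -0.0087+0.2276z,  y = 0.0268+-0.4713z
sphere 1 gives Az²+Bz+C=0 with A=1.2739, B=0.2155, C=-0.0451;  B²−4AC=0.2764;  roots -0.2909, 0.1218;  negative root z = -0.2909
x = -0.0749, y = 0.1640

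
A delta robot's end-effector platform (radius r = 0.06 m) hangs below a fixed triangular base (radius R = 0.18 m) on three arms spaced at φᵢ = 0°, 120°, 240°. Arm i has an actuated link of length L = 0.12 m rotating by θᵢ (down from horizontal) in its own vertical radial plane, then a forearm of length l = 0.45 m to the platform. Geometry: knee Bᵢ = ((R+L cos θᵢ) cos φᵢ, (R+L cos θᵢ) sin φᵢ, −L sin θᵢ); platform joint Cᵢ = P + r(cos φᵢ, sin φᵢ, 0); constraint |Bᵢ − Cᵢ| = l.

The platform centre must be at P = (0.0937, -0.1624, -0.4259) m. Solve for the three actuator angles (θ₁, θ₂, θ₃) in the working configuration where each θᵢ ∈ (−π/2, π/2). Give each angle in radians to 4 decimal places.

θ₁ = 0.2618, θ₂ = 1.3962, θ₃ = 0.2613

arm 1 (φ=0.0°): x'=0.0937, y'=-0.1624
  A=0.0263, B=-0.4259, C=(l²−L²−A²−y'²−z²)/(2L)=-0.0848
  θ1 = atan2(B,A) + arccos(C/0.4267) = 0.2618
arm 2 (φ=120.0°): x'=-0.1875, y'=0.0001
  A=0.3075, B=-0.4259, C=(l²−L²−A²−y'²−z²)/(2L)=-0.3660
  γ=atan2(-0.4259,0.3075)=-0.9455;  ψ=arccos(-0.6968)=2.3417;  θ2=γ+ψ≈1.3962
arm 3 (φ=240.0°): x'=0.0938, y'=0.1623
  A cos θ + B sin θ = C:  0.0262·cos θ + -0.4259·sin θ = -0.0847
  θ3 = atan2(B,A) + arccos(C/0.4267) = 0.2613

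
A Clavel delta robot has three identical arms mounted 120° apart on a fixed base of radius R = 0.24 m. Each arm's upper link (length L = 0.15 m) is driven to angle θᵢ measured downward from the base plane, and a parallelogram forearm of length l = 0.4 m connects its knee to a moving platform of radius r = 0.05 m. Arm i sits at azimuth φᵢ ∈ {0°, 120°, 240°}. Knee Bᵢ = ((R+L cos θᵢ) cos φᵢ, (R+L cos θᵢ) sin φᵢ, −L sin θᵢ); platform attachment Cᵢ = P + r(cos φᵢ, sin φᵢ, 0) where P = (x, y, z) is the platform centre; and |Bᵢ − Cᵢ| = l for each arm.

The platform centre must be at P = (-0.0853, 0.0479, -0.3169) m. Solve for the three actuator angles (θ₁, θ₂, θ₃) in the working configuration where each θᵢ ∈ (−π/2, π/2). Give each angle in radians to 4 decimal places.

θ₁ = 1.0470, θ₂ = 0.0871, θ₃ = 0.6111

arm 1 (φ=0.0°): x'=-0.0853, y'=0.0479
  A=0.2753, B=-0.3169, C=(l²−L²−A²−y'²−z²)/(2L)=-0.1367
  γ=atan2(-0.3169,0.2753)=-0.8555;  ψ=arccos(-0.3256)=1.9025;  θ1=γ+ψ≈1.0470
φ2=120.0° → target in arm frame (0.0841, 0.0499)
  A cos θ + B sin θ = C:  0.1059·cos θ + -0.3169·sin θ = 0.0779
  √(A²+B²)=0.3341;  θ2 = -1.2484+1.3354 ≈ 0.0871
arm 3 (φ=240.0°): x'=0.0012, y'=-0.0978
  A=0.1888, B=-0.3169, C=(l²−L²−A²−y'²−z²)/(2L)=-0.0272
  γ=atan2(-0.3169,0.1888)=-1.0334;  ψ=arccos(-0.0737)=1.6445;  θ3=γ+ψ≈0.6111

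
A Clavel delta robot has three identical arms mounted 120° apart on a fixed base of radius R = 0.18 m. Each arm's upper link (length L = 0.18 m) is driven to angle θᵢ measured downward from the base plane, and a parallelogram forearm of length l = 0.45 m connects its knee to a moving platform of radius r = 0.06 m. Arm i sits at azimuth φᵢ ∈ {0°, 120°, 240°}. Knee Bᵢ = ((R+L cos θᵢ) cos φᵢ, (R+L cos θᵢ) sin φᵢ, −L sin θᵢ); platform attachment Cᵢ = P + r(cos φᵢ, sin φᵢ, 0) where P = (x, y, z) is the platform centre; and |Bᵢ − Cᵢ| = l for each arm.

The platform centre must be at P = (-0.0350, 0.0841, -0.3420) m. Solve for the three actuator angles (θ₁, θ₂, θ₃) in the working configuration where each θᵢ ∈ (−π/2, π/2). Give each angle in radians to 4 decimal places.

arm 1 (φ=0.0°): x'=-0.0350, y'=0.0841
  A cos θ + B sin θ = C:  0.1550·cos θ + -0.3420·sin θ = 0.0612
  θ1 = atan2(B,A) + arccos(C/0.3755) = 0.2618
rotate P by −φ2: (0.0903, -0.0117, -0.3420)
  e−x'=0.0297;  (l²−L²−(e−x')²−y'²−z²)/2L = 0.1448
  √(A²+B²)=0.3433;  θ2 = -1.4843+1.1354 ≈ -0.3488
φ3=240.0° → target in arm frame (-0.0553, -0.0724)
  e−x'=0.1753;  (l²−L²−(e−x')²−y'²−z²)/2L = 0.0477
  θ3 = atan2(B,A) + arccos(C/0.3843) = 0.3494

θ₁ = 0.2618, θ₂ = -0.3488, θ₃ = 0.3494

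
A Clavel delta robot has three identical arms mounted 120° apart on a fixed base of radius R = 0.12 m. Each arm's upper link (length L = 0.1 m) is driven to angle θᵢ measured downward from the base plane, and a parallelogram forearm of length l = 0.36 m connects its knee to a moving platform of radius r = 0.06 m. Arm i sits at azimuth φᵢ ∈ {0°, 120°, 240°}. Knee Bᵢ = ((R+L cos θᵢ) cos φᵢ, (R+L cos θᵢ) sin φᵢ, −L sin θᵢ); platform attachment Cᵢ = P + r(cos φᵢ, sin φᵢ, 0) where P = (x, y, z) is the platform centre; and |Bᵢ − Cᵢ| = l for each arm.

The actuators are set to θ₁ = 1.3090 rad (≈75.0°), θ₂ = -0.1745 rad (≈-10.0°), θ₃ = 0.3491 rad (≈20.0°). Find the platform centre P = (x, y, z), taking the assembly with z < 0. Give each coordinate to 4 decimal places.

(-0.1943, 0.0594, -0.3148)

arm 1 at φ=0.0°: ρ1 = 0.0859;  centre 1 = (0.0859, 0.0000, -0.0966)
centre 2 = (0.1585·cos120.0°, 0.1585·sin120.0°, 0.0174) = (-0.0792, 0.1372, 0.0174)
arm 3 at φ=240.0°: ρ3 = 0.1540;  centre 3 = (-0.0770, -0.1333, -0.0342)
eliminate P² terms by subtracting sphere 1 from 2 and 3
[-0.3302 0.2745 0.2279]·P = 0.0087;  [-0.3257 -0.2667 0.1248]·P = 0.0082
Cramer: x(z) = -0.0257+0.5354z;  y(z) = 0.0008-0.1861z
quadratic in z: (1.3213)z²+(0.0734)z+(-0.1078)=0, √Δ=0.7584 → z ∈ {-0.3148, 0.2592}; z = -0.3148 (taking z<0)
x = -0.1943, y = 0.0594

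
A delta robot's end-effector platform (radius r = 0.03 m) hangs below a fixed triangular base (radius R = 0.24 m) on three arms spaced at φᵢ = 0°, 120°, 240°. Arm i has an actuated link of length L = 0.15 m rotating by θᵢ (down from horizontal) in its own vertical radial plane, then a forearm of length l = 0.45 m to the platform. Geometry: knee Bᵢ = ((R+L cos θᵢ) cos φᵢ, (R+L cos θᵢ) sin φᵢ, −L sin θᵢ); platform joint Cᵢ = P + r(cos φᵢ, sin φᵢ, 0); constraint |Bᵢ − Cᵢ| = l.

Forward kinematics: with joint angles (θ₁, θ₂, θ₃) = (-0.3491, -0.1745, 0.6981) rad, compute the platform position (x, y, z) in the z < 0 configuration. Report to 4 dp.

arm 1 at φ=0.0°: ρ1 = 0.3510;  centre 1 = (0.3510, 0.0000, 0.0513)
φ2=120.0°: virtual centre (-0.1789, 0.3098, 0.0260), radius l
φ3=240.0°: virtual centre (-0.1625, -0.2814, -0.0964), radius l
subtract pairs → two planes through P
linear system: -1.0596x+0.6196y = 0.0028−-0.0505z; -1.0268x+-0.5628y = -0.0109−-0.2954z
det = 1.2325;  x = 0.0042+-0.1716z,  y = 0.0118+-0.2119z
sphere 1 gives Az²+Bz+C=0 with A=1.0743, B=0.0114, C=-0.0795;  B²−4AC=0.3417;  roots -0.2774, 0.2668;  negative root z = -0.2774
x = 0.0518, y = 0.0705

(0.0518, 0.0705, -0.2774)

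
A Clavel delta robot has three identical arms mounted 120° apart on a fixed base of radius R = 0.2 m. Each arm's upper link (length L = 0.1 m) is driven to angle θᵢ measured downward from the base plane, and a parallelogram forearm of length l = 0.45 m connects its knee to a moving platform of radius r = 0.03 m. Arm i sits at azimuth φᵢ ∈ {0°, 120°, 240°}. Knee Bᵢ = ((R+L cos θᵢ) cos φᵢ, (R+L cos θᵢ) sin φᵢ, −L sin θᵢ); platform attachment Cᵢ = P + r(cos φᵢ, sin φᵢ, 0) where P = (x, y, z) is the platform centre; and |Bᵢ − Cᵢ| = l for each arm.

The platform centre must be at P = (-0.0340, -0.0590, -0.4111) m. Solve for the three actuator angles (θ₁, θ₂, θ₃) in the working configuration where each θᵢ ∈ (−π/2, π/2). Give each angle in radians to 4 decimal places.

rotate P by −φ1: (-0.0340, -0.0590, -0.4111)
  A=0.2040, B=-0.4111, C=(l²−L²−A²−y'²−z²)/(2L)=-0.1080
  √(A²+B²)=0.4589;  θ1 = -1.1102+1.8084 ≈ 0.6982
φ2=120.0° → target in arm frame (-0.0341, 0.0589)
  e−x'=0.2041;  (l²−L²−(e−x')²−y'²−z²)/2L = -0.1082
  √(A²+B²)=0.4590;  θ2 = -1.1100+1.8087 ≈ 0.6987
arm 3 (φ=240.0°): x'=0.0681, y'=0.0001
  A=0.1019, B=-0.4111, C=(l²−L²−A²−y'²−z²)/(2L)=0.0656
  γ=atan2(-0.4111,0.1019)=-1.3278;  ψ=arccos(0.1548)=1.4154;  θ3=γ+ψ≈0.0876

θ₁ = 0.6982, θ₂ = 0.6987, θ₃ = 0.0876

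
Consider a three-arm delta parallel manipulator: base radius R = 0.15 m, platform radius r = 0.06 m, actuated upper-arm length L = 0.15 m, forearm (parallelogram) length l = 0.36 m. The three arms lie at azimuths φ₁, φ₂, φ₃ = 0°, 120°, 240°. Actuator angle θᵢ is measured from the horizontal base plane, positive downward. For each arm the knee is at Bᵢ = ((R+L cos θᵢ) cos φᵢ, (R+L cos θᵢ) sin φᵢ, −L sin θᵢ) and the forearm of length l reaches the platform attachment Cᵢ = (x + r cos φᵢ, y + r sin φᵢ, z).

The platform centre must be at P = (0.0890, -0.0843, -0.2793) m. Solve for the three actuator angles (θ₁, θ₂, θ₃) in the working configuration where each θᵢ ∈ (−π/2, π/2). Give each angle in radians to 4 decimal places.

θ₁ = -0.2619, θ₂ = 0.7850, θ₃ = 0.0870

rotate P by −φ1: (0.0890, -0.0843, -0.2793)
  A cos θ + B sin θ = C:  0.0010·cos θ + -0.2793·sin θ = 0.0733
  θ1 = atan2(B,A) + arccos(C/0.2793) = -0.2619
φ2=120.0° → target in arm frame (-0.1175, -0.0349)
  e−x'=0.2075;  (l²−L²−(e−x')²−y'²−z²)/2L = -0.0506
  √(A²+B²)=0.3479;  θ2 = -0.9318+1.7168 ≈ 0.7850
arm 3 (φ=240.0°): x'=0.0285, y'=0.1192
  A cos θ + B sin θ = C:  0.0615·cos θ + -0.2793·sin θ = 0.0370
  γ=atan2(-0.2793,0.0615)=-1.3541;  ψ=arccos(0.1293)=1.4411;  θ3=γ+ψ≈0.0870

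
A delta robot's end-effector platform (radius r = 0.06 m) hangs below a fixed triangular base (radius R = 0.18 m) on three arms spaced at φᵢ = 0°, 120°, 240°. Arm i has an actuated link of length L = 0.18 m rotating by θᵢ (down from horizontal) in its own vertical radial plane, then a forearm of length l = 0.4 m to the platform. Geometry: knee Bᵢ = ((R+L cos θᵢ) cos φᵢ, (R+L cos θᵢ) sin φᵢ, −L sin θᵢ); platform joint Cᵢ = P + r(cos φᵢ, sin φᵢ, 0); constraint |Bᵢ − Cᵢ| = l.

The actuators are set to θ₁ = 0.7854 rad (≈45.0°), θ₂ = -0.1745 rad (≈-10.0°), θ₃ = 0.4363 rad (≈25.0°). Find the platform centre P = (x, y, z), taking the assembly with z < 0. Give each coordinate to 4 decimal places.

(-0.0971, 0.0700, -0.3183)

S1 = (0.2473·cos0.0°, 0.2473·sin0.0°, -0.1273) = (0.2473, 0.0000, -0.1273)
S2 = (0.2973·cos120.0°, 0.2973·sin120.0°, 0.0313) = (-0.1486, 0.2574, 0.0313)
arm 3 at φ=240.0°: (R−r)+L cos θ3 = 0.2831;  S3 = (-0.1416, -0.2452, -0.0761)
subtract pairs → two planes through P
linear system: -0.7918x+0.5149y = 0.0120−0.3171z; -0.7777x+-0.4904y = 0.0086−0.1024z
det = 0.7887;  x = -0.0131+0.2640z,  y = 0.0032+-0.2098z
quadratic in z: (1.1137)z²+(0.1158)z+(-0.0760)=0, √Δ=0.5933 → z ∈ {-0.3183, 0.2144}; z = -0.3183 (taking z<0)
x = -0.0971, y = 0.0700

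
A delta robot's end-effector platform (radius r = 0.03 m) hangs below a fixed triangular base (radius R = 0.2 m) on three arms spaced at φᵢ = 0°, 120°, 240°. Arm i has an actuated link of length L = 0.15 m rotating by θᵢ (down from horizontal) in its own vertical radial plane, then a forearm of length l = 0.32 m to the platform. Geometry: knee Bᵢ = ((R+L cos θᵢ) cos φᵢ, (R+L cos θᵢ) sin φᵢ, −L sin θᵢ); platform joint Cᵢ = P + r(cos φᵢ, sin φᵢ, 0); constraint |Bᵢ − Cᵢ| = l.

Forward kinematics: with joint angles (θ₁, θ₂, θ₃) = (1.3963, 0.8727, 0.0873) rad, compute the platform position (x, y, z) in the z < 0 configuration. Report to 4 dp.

φ1=0.0°: virtual centre (0.1960, 0.0000, -0.1477), radius l
O2 = (0.2664·cos120.0°, 0.2664·sin120.0°, -0.1149) = (-0.1332, 0.2307, -0.1149)
arm 3 at φ=240.0°: (R−r)+L cos θ3 = 0.3194;  O3 = (-0.1597, -0.2766, -0.0131)
|O₂|²−|O₁|² = 0.0239;  |O₃|²−|O₁|² = 0.0420
[-0.6585 0.4614 0.0656]·P = 0.0239;  [-0.7115 -0.5533 0.2693]·P = 0.0420
Cramer: x(z) = -0.0471+0.2318z;  y(z) = -0.0153+0.1886z
sphere 1 gives Az²+Bz+C=0 with A=1.0893, B=0.1770, C=-0.0212;  B²−4AC=0.1239;  roots -0.2428, 0.0803;  negative root z = -0.2428
x = -0.1033, y = -0.0611

(-0.1033, -0.0611, -0.2428)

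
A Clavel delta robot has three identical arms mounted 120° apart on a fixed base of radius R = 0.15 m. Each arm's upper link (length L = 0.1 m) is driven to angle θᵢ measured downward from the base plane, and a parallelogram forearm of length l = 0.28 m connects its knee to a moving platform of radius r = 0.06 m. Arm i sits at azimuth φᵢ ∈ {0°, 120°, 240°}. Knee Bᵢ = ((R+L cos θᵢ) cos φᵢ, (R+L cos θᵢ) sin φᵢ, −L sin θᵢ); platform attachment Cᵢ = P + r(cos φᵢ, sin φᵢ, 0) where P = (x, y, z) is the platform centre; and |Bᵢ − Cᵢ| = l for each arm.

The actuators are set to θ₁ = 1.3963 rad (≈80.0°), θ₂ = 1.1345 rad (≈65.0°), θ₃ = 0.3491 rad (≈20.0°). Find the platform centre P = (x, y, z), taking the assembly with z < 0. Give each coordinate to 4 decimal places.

arm 1 at φ=0.0°: (R−r)+L cos θ1 = 0.1074;  centre 1 = (0.1074, 0.0000, -0.0985)
centre 2 = (0.1323·cos120.0°, 0.1323·sin120.0°, -0.0906) = (-0.0661, 0.1145, -0.0906)
centre 3 = (0.1840·cos240.0°, 0.1840·sin240.0°, -0.0342) = (-0.0920, -0.1593, -0.0342)
subtract pairs → two planes through P
linear system: -0.3470x+0.2291y = 0.0045−0.0157z; -0.3987x+-0.3186y = 0.0138−0.1286z
det = 0.2019;  x = -0.0227+0.1706z,  y = -0.0148+0.1899z
sphere 1 gives Az²+Bz+C=0 with A=1.0652, B=0.1469, C=-0.0516;  B²−4AC=0.2413;  roots -0.2995, 0.1616;  negative root z = -0.2995
x = -0.0738, y = -0.0717

(-0.0738, -0.0717, -0.2995)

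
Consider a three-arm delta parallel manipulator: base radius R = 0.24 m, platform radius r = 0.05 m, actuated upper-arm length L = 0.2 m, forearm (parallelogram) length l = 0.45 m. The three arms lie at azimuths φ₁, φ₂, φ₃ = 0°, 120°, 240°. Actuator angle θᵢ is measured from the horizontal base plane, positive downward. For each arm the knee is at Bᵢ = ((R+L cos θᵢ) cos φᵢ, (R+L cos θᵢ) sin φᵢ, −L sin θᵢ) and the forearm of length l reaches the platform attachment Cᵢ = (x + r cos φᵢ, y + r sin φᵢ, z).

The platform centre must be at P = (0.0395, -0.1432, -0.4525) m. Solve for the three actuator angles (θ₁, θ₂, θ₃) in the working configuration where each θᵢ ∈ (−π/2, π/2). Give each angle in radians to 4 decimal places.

φ1=0.0° → target in arm frame (0.0395, -0.1432)
  A=0.1505, B=-0.4525, C=(l²−L²−A²−y'²−z²)/(2L)=-0.2135
  γ=atan2(-0.4525,0.1505)=-1.2497;  ψ=arccos(-0.4478)=2.0351;  θ1=γ+ψ≈0.7854
rotate P by −φ2: (-0.1438, 0.0374, -0.4525)
  A=0.3338, B=-0.4525, C=(l²−L²−A²−y'²−z²)/(2L)=-0.3876
  √(A²+B²)=0.5623;  θ2 = -0.9353+2.3315 ≈ 1.3962
arm 3 (φ=240.0°): x'=0.1043, y'=0.1058
  A=0.0857, B=-0.4525, C=(l²−L²−A²−y'²−z²)/(2L)=-0.1520
  θ3 = atan2(B,A) + arccos(C/0.4606) = 0.5236

θ₁ = 0.7854, θ₂ = 1.3962, θ₃ = 0.5236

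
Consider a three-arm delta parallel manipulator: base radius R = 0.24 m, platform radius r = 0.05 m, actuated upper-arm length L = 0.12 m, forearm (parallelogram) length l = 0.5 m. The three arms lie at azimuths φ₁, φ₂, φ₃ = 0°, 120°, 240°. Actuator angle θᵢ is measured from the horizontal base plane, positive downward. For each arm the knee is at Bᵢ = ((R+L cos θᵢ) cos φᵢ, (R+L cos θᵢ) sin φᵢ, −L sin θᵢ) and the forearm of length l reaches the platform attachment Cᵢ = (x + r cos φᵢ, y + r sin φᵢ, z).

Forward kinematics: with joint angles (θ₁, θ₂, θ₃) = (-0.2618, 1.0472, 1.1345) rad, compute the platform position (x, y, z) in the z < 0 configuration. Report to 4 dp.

(0.1713, 0.0112, -0.4504)

O1 = (0.3059·cos0.0°, 0.3059·sin0.0°, 0.0311) = (0.3059, 0.0000, 0.0311)
arm 2 at φ=120.0°: e+L cos θ2 = 0.2500;  O2 = (-0.1250, 0.2165, -0.1039)
O3 = (0.2407·cos240.0°, 0.2407·sin240.0°, -0.1088) = (-0.1204, -0.2085, -0.1088)
subtract pairs → two planes through P
linear system: -0.8618x+0.4330y = -0.0212−-0.2700z; -0.8525x+-0.4169y = -0.0248−-0.2796z
Cramer: x(z) = 0.0269-0.3207z;  y(z) = 0.0044-0.0149z
quadratic in z: (1.1031)z²+(0.1167)z+(-0.1712)=0, √Δ=0.8768 → z ∈ {-0.4504, 0.3445}; z = -0.4504 (taking z<0)
x = 0.1713, y = 0.0112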